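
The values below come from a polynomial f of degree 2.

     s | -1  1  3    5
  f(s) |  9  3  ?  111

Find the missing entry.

37

The 3 known points determine the degree-2 polynomial uniquely.
Write f(s) = as^2 + bs + c. Substituting each data point gives a linear system:
  a - b + c = 9
  a + b + c = 3
  25a + 5b + c = 111
Solving the system yields a = 5, b = -3, c = 1.
So f(s) = 5s^2 - 3s + 1.
Then f(3) = 37.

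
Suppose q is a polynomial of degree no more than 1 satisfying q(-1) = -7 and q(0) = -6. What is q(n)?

q(n) = n - 6

Using the Lagrange interpolation formula with nodes -1, 0:
  L_0(n) = n / -1
  L_1(n) = (n + 1) / 1
Then q(n) = -7·L_0(n) - 6·L_1(n).
Expanding and collecting terms gives q(n) = n - 6.
Check: q(0) = -6. ✓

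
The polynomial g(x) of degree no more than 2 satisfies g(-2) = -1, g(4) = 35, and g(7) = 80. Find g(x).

Write g(x) = ax^2 + bx + c. Substituting each data point gives a linear system:
  4a - 2b + c = -1
  16a + 4b + c = 35
  49a + 7b + c = 80
Solving the system yields a = 1, b = 4, c = 3.
So g(x) = x^2 + 4x + 3.
Check: g(-2) = -1. ✓

g(x) = x^2 + 4x + 3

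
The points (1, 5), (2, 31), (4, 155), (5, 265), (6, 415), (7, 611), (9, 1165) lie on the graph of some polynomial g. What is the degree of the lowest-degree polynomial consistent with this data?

3

Divided differences on the nodes 1, 2, 4, 5, 6, 7, 9:
  order 0: 5  31  155  265  415  611  1165
  order 1: 26  62  110  150  196  277
  order 2: 12  16  20  23  27
  order 3: 1  1  1  1
  order 4: 0  0  0
  order 5: 0  0
  order 6: 0
The order-3 divided differences are all 1 (nonzero) and every higher order vanishes, so the data lies on a polynomial of degree exactly 3.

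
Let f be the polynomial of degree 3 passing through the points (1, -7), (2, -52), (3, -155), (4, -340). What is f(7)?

-1627

Write f(n) = an^3 + bn^2 + cn + d. Substituting each data point gives a linear system:
  a + b + c + d = -7
  8a + 4b + 2c + d = -52
  27a + 9b + 3c + d = -155
  64a + 16b + 4c + d = -340
Solving the system yields a = -4, b = -5, c = -2, d = 4.
So f(n) = -4n^3 - 5n^2 - 2n + 4.
Then f(7) = -1627.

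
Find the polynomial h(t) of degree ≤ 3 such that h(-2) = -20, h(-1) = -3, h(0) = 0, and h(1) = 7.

h(t) = 3t^3 + 2t^2 + 2t

Write h(t) = at^3 + bt^2 + ct + d. Substituting each data point gives a linear system:
  -8a + 4b - 2c + d = -20
  -a + b - c + d = -3
  d = 0
  a + b + c + d = 7
Solving the system yields a = 3, b = 2, c = 2, d = 0.
So h(t) = 3t^3 + 2t^2 + 2t.
Check: h(-2) = -20. ✓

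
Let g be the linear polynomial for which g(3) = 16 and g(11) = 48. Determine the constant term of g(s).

Write g(s) = as + b. Substituting each data point gives a linear system:
  3a + b = 16
  11a + b = 48
Solving the system yields a = 4, b = 4.
So g(s) = 4s + 4.
The constant term is 4.

4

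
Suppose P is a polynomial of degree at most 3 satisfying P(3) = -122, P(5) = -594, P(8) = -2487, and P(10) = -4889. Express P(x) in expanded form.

P(x) = -5x^3 + x^2 + x + 1

Write P(x) = ax^3 + bx^2 + cx + d. Substituting each data point gives a linear system:
  27a + 9b + 3c + d = -122
  125a + 25b + 5c + d = -594
  512a + 64b + 8c + d = -2487
  1000a + 100b + 10c + d = -4889
Solving the system yields a = -5, b = 1, c = 1, d = 1.
So P(x) = -5x³ + x² + x + 1.
Check: P(8) = -2487. ✓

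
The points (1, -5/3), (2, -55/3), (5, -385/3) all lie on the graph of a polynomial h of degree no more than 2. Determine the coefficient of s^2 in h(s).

Write h(s) = as^2 + bs + c. Substituting each data point gives a linear system:
  a + b + c = -5/3
  4a + 2b + c = -55/3
  25a + 5b + c = -385/3
Solving the system yields a = -5, b = -5/3, c = 5.
So h(s) = -5s² - (5/3)s + 5.
The leading coefficient is -5.

-5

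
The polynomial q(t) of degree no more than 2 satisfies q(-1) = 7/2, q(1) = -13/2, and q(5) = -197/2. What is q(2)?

-41/2

Using the Lagrange interpolation formula with nodes -1, 1, 5:
  L_0(t) = (t - 1)(t - 5) / 12
  L_1(t) = (t + 1)(t - 5) / -8
  L_2(t) = (t + 1)(t - 1) / 24
Then q(t) = 7/2·L_0(t) - 13/2·L_1(t) - 197/2·L_2(t).
Expanding and collecting terms gives q(t) = -3t² - 5t + 3/2.
Evaluating at t = 2: q(2) = -41/2.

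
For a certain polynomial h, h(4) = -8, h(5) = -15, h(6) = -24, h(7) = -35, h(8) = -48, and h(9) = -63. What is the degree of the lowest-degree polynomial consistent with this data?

2

Forward differences of the values at u = 4, 5, 6, 7, 8, 9:
  h  : -8  -15  -24  -35  -48  -63
  Δ  : -7  -9  -11  -13  -15
  Δ^2: -2  -2  -2  -2
  Δ^3: 0  0  0
  Δ^4: 0  0
  Δ^5: 0
The second differences are constant (-2) and nonzero, while all higher differences vanish, so the minimal degree is 2.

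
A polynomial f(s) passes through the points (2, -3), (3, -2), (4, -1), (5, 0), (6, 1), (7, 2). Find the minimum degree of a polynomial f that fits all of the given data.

1

Forward differences of the values at s = 2, 3, 4, 5, 6, 7:
  f  : -3  -2  -1  0  1  2
  Δ  : 1  1  1  1  1
  Δ^2: 0  0  0  0
  Δ^3: 0  0  0
  Δ^4: 0  0
  Δ^5: 0
The first differences are constant (1) and nonzero, while all higher differences vanish, so the minimal degree is 1.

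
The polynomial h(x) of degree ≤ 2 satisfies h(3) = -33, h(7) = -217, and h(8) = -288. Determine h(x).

h(x) = -5x^2 + 4x

Write h(x) = ax^2 + bx + c. Substituting each data point gives a linear system:
  9a + 3b + c = -33
  49a + 7b + c = -217
  64a + 8b + c = -288
Solving the system yields a = -5, b = 4, c = 0.
So h(x) = -5x^2 + 4x.
Check: h(3) = -33. ✓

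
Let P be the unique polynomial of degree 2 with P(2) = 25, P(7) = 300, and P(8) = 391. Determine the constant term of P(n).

Write P(n) = an^2 + bn + c. Substituting each data point gives a linear system:
  4a + 2b + c = 25
  49a + 7b + c = 300
  64a + 8b + c = 391
Solving the system yields a = 6, b = 1, c = -1.
So P(n) = 6n^2 + n - 1.
The constant term is -1.

-1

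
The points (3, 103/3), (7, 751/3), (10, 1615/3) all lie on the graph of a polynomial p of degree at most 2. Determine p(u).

p(u) = 6u^2 - 6u - 5/3

Using the Lagrange interpolation formula with nodes 3, 7, 10:
  L_0(u) = (u - 7)(u - 10) / 28
  L_1(u) = (u - 3)(u - 10) / -12
  L_2(u) = (u - 3)(u - 7) / 21
Then p(u) = 103/3·L_0(u) + 751/3·L_1(u) + 1615/3·L_2(u).
Expanding and collecting terms gives p(u) = 6u^2 - 6u - 5/3.
Check: p(7) = 751/3. ✓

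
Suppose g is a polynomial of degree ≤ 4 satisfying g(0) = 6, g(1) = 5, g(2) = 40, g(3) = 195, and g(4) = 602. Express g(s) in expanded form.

Write g(s) = as^4 + bs^3 + cs^2 + ds + e. Substituting each data point gives a linear system:
  e = 6
  a + b + c + d + e = 5
  16a + 8b + 4c + 2d + e = 40
  81a + 27b + 9c + 3d + e = 195
  256a + 64b + 16c + 4d + e = 602
Solving the system yields a = 2, b = 2, c = -2, d = -3, e = 6.
So g(s) = 2s^4 + 2s^3 - 2s^2 - 3s + 6.
Check: g(2) = 40. ✓

g(s) = 2s^4 + 2s^3 - 2s^2 - 3s + 6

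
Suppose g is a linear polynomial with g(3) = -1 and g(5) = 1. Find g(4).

Write g(u) = au + b. Substituting each data point gives a linear system:
  3a + b = -1
  5a + b = 1
Solving the system yields a = 1, b = -4.
So g(u) = u - 4.
Then g(4) = 0.

0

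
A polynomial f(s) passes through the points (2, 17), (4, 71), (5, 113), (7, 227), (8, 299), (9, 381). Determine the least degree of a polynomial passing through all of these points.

Divided differences on the nodes 2, 4, 5, 7, 8, 9:
  order 0: 17  71  113  227  299  381
  order 1: 27  42  57  72  82
  order 2: 5  5  5  5
  order 3: 0  0  0
  order 4: 0  0
  order 5: 0
The order-2 divided differences are all 5 (nonzero) and every higher order vanishes, so the data lies on a polynomial of degree exactly 2.

2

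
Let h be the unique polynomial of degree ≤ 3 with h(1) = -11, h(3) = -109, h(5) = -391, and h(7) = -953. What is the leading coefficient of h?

Write h(n) = an^3 + bn^2 + cn + d. Substituting each data point gives a linear system:
  a + b + c + d = -11
  27a + 9b + 3c + d = -109
  125a + 25b + 5c + d = -391
  343a + 49b + 7c + d = -953
Solving the system yields a = -2, b = -5, c = -3, d = -1.
So h(n) = -2n^3 - 5n^2 - 3n - 1.
The leading coefficient is -2.

-2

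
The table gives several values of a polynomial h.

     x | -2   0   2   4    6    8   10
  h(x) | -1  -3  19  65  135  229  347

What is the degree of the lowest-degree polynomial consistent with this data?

Forward differences of the values at x = -2, 0, 2, 4, 6, 8, 10:
  h  : -1  -3  19  65  135  229  347
  Δ  : -2  22  46  70  94  118
  Δ^2: 24  24  24  24  24
  Δ^3: 0  0  0  0
  Δ^4: 0  0  0
  Δ^5: 0  0
  Δ^6: 0
The second differences are constant (24) and nonzero, while all higher differences vanish, so the minimal degree is 2.

2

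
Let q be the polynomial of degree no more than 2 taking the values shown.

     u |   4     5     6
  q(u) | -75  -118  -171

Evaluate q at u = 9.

-390

Forward differences of the values at u = 4, 5, 6:
  q  : -75  -118  -171
  Δ  : -43  -53
  Δ^2: -10
The second differences are constant, confirming degree 2.
Interpolating (Newton forward form) and evaluating at u = 9 gives q(9) = -390.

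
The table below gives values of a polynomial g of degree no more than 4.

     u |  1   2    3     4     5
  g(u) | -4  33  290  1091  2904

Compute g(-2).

Write g(u) = au^4 + bu^3 + cu^2 + du + e. Substituting each data point gives a linear system:
  a + b + c + d + e = -4
  16a + 8b + 4c + 2d + e = 33
  81a + 27b + 9c + 3d + e = 290
  256a + 64b + 16c + 4d + e = 1091
  625a + 125b + 25c + 5d + e = 2904
Solving the system yields a = 6, b = -6, c = -4, d = 1, e = -1.
So g(u) = 6u^4 - 6u^3 - 4u^2 + u - 1.
Then g(-2) = 125.

125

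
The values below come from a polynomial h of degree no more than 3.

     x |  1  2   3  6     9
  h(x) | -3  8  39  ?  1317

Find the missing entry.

372

The 4 known points determine the degree-3 polynomial uniquely.
Write h(x) = ax^3 + bx^2 + cx + d. Substituting each data point gives a linear system:
  a + b + c + d = -3
  8a + 4b + 2c + d = 8
  27a + 9b + 3c + d = 39
  729a + 81b + 9c + d = 1317
Solving the system yields a = 2, b = -2, c = 3, d = -6.
So h(x) = 2x^3 - 2x^2 + 3x - 6.
Then h(6) = 372.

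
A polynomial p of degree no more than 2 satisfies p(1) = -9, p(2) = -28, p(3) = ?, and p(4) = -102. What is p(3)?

-59

The 3 known points determine the degree-2 polynomial uniquely.
Write p(u) = au^2 + bu + c. Substituting each data point gives a linear system:
  a + b + c = -9
  4a + 2b + c = -28
  16a + 4b + c = -102
Solving the system yields a = -6, b = -1, c = -2.
So p(u) = -6u^2 - u - 2.
Then p(3) = -59.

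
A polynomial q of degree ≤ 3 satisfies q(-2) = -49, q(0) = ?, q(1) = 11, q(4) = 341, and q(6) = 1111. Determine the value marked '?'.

The 4 known points determine the degree-3 polynomial uniquely.
Write q(x) = ax^3 + bx^2 + cx + d. Substituting each data point gives a linear system:
  -8a + 4b - 2c + d = -49
  a + b + c + d = 11
  64a + 16b + 4c + d = 341
  216a + 36b + 6c + d = 1111
Solving the system yields a = 5, b = 0, c = 5, d = 1.
So q(x) = 5x^3 + 5x + 1.
Then q(0) = 1.

1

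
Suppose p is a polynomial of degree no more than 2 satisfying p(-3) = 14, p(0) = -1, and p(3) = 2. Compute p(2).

Using the Lagrange interpolation formula with nodes -3, 0, 3:
  L_0(u) = u(u - 3) / 18
  L_1(u) = (u + 3)(u - 3) / -9
  L_2(u) = (u + 3)u / 18
Then p(u) = 14·L_0(u) - 1·L_1(u) + 2·L_2(u).
Expanding and collecting terms gives p(u) = u^2 - 2u - 1.
Evaluating at u = 2: p(2) = -1.

-1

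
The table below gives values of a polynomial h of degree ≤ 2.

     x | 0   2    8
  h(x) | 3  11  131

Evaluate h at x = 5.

53

Write h(x) = ax^2 + bx + c. Substituting each data point gives a linear system:
  c = 3
  4a + 2b + c = 11
  64a + 8b + c = 131
Solving the system yields a = 2, b = 0, c = 3.
So h(x) = 2x^2 + 3.
Then h(5) = 53.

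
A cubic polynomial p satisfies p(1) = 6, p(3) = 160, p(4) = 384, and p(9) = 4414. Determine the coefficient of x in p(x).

-5

Write p(x) = ax^3 + bx^2 + cx + d. Substituting each data point gives a linear system:
  a + b + c + d = 6
  27a + 9b + 3c + d = 160
  64a + 16b + 4c + d = 384
  729a + 81b + 9c + d = 4414
Solving the system yields a = 6, b = 1, c = -5, d = 4.
So p(x) = 6x^3 + x^2 - 5x + 4.
The coefficient of x is -5.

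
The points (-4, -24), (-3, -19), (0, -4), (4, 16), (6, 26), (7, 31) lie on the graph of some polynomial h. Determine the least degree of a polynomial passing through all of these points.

1

Divided differences on the nodes -4, -3, 0, 4, 6, 7:
  order 0: -24  -19  -4  16  26  31
  order 1: 5  5  5  5  5
  order 2: 0  0  0  0
  order 3: 0  0  0
  order 4: 0  0
  order 5: 0
The order-1 divided differences are all 5 (nonzero) and every higher order vanishes, so the data lies on a polynomial of degree exactly 1.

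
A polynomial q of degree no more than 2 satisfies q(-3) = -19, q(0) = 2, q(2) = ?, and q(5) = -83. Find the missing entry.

-14

The 3 known points determine the degree-2 polynomial uniquely.
Write q(t) = at^2 + bt + c. Substituting each data point gives a linear system:
  9a - 3b + c = -19
  c = 2
  25a + 5b + c = -83
Solving the system yields a = -3, b = -2, c = 2.
So q(t) = -3t^2 - 2t + 2.
Then q(2) = -14.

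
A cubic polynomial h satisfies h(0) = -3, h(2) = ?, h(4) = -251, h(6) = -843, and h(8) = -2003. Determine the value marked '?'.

The 4 known points determine the degree-3 polynomial uniquely.
Write h(x) = ax^3 + bx^2 + cx + d. Substituting each data point gives a linear system:
  d = -3
  64a + 16b + 4c + d = -251
  216a + 36b + 6c + d = -843
  512a + 64b + 8c + d = -2003
Solving the system yields a = -4, b = 1, c = -2, d = -3.
So h(x) = -4x³ + x² - 2x - 3.
Then h(2) = -35.

-35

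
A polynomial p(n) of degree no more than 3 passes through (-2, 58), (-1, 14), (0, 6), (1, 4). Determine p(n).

p(n) = -5n^3 + 3n^2 + 6

Using the Lagrange interpolation formula with nodes -2, -1, 0, 1:
  L_0(n) = (n + 1)n(n - 1) / -6
  L_1(n) = (n + 2)n(n - 1) / 2
  L_2(n) = (n + 2)(n + 1)(n - 1) / -2
  L_3(n) = (n + 2)(n + 1)n / 6
Then p(n) = 58·L_0(n) + 14·L_1(n) + 6·L_2(n) + 4·L_3(n).
Expanding and collecting terms gives p(n) = -5n^3 + 3n^2 + 6.
Check: p(0) = 6. ✓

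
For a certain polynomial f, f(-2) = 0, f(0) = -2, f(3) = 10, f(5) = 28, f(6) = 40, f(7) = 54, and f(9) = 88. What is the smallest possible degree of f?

Divided differences on the nodes -2, 0, 3, 5, 6, 7, 9:
  order 0: 0  -2  10  28  40  54  88
  order 1: -1  4  9  12  14  17
  order 2: 1  1  1  1  1
  order 3: 0  0  0  0
  order 4: 0  0  0
  order 5: 0  0
  order 6: 0
The order-2 divided differences are all 1 (nonzero) and every higher order vanishes, so the data lies on a polynomial of degree exactly 2.

2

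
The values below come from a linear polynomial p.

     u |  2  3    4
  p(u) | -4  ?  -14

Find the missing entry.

-9

On equispaced nodes a degree-1 polynomial has vanishing second forward difference, so
  p(2) - 2·p(3) + p(4) = 0.
Substituting the known values and solving for p(3):
  -2·p(3) = 18
  p(3) = -9.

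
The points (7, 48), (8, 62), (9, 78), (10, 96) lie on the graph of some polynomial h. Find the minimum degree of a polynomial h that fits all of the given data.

Divided differences on the nodes 7, 8, 9, 10:
  order 0: 48  62  78  96
  order 1: 14  16  18
  order 2: 1  1
  order 3: 0
The order-2 divided differences are all 1 (nonzero) and every higher order vanishes, so the data lies on a polynomial of degree exactly 2.

2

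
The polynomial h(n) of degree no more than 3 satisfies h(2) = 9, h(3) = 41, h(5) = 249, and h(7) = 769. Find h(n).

h(n) = 3n^3 - 6n^2 + 5n - 1

Using the Lagrange interpolation formula with nodes 2, 3, 5, 7:
  L_0(n) = (n - 3)(n - 5)(n - 7) / -15
  L_1(n) = (n - 2)(n - 5)(n - 7) / 8
  L_2(n) = (n - 2)(n - 3)(n - 7) / -12
  L_3(n) = (n - 2)(n - 3)(n - 5) / 40
Then h(n) = 9·L_0(n) + 41·L_1(n) + 249·L_2(n) + 769·L_3(n).
Expanding and collecting terms gives h(n) = 3n³ - 6n² + 5n - 1.
Check: h(7) = 769. ✓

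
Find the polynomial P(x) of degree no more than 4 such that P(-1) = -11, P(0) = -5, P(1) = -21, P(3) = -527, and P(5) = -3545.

P(x) = -5x^4 - 2x^3 - 6x^2 - 3x - 5

Write P(x) = ax^4 + bx^3 + cx^2 + dx + e. Substituting each data point gives a linear system:
  a - b + c - d + e = -11
  e = -5
  a + b + c + d + e = -21
  81a + 27b + 9c + 3d + e = -527
  625a + 125b + 25c + 5d + e = -3545
Solving the system yields a = -5, b = -2, c = -6, d = -3, e = -5.
So P(x) = -5x^4 - 2x^3 - 6x^2 - 3x - 5.
Check: P(0) = -5. ✓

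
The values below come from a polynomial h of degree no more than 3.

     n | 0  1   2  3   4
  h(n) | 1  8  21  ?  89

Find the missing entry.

On equispaced nodes a degree-3 polynomial has vanishing fourth forward difference, so
  h(0) - 4·h(1) + 6·h(2) - 4·h(3) + h(4) = 0.
Substituting the known values and solving for h(3):
  -4·h(3) = -184
  h(3) = 46.

46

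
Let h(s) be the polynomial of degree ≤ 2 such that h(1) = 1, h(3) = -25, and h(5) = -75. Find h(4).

Write h(s) = as^2 + bs + c. Substituting each data point gives a linear system:
  a + b + c = 1
  9a + 3b + c = -25
  25a + 5b + c = -75
Solving the system yields a = -3, b = -1, c = 5.
So h(s) = -3s² - s + 5.
Then h(4) = -47.

-47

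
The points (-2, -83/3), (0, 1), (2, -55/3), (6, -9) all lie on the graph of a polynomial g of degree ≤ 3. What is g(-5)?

Write g(u) = au^3 + bu^2 + cu + d. Substituting each data point gives a linear system:
  -8a + 4b - 2c + d = -83/3
  d = 1
  8a + 4b + 2c + d = -55/3
  216a + 36b + 6c + d = -9
Solving the system yields a = 1, b = -6, c = -5/3, d = 1.
So g(u) = u^3 - 6u^2 - (5/3)u + 1.
Then g(-5) = -797/3.

-797/3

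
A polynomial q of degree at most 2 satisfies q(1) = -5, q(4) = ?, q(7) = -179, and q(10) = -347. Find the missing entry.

-65

On equispaced nodes a degree-2 polynomial has vanishing third forward difference, so
  - q(1) + 3·q(4) - 3·q(7) + q(10) = 0.
Substituting the known values and solving for q(4):
  3·q(4) = -195
  q(4) = -65.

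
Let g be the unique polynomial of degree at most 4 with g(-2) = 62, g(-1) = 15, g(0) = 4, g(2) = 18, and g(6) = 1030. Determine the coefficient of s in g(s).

-3

Write g(s) = as^4 + bs^3 + cs^2 + ds + e. Substituting each data point gives a linear system:
  16a - 8b + 4c - 2d + e = 62
  a - b + c - d + e = 15
  e = 4
  16a + 8b + 4c + 2d + e = 18
  1296a + 216b + 36c + 6d + e = 1030
Solving the system yields a = 1, b = -2, c = 5, d = -3, e = 4.
So g(s) = s^4 - 2s^3 + 5s^2 - 3s + 4.
The coefficient of s is -3.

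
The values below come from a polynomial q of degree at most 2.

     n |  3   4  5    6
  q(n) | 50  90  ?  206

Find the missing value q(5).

The 3 known points determine the degree-2 polynomial uniquely.
Write q(n) = an^2 + bn + c. Substituting each data point gives a linear system:
  9a + 3b + c = 50
  16a + 4b + c = 90
  36a + 6b + c = 206
Solving the system yields a = 6, b = -2, c = 2.
So q(n) = 6n^2 - 2n + 2.
Then q(5) = 142.

142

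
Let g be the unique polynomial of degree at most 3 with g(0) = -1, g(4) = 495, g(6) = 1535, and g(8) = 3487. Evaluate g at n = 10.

Write g(n) = an^3 + bn^2 + cn + d. Substituting each data point gives a linear system:
  d = -1
  64a + 16b + 4c + d = 495
  216a + 36b + 6c + d = 1535
  512a + 64b + 8c + d = 3487
Solving the system yields a = 6, b = 6, c = 4, d = -1.
So g(n) = 6n^3 + 6n^2 + 4n - 1.
Then g(10) = 6639.

6639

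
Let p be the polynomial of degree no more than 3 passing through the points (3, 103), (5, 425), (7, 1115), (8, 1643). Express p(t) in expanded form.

Using the Lagrange interpolation formula with nodes 3, 5, 7, 8:
  L_0(t) = (t - 5)(t - 7)(t - 8) / -40
  L_1(t) = (t - 3)(t - 7)(t - 8) / 12
  L_2(t) = (t - 3)(t - 5)(t - 8) / -8
  L_3(t) = (t - 3)(t - 5)(t - 7) / 15
Then p(t) = 103·L_0(t) + 425·L_1(t) + 1115·L_2(t) + 1643·L_3(t).
Expanding and collecting terms gives p(t) = 3t³ + t² + 6t - 5.
Check: p(8) = 1643. ✓

p(t) = 3t^3 + t^2 + 6t - 5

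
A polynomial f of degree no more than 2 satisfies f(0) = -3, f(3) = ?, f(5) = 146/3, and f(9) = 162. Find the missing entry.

16

The 3 known points determine the degree-2 polynomial uniquely.
Write f(s) = as^2 + bs + c. Substituting each data point gives a linear system:
  c = -3
  25a + 5b + c = 146/3
  81a + 9b + c = 162
Solving the system yields a = 2, b = 1/3, c = -3.
So f(s) = 2s^2 + (1/3)s - 3.
Then f(3) = 16.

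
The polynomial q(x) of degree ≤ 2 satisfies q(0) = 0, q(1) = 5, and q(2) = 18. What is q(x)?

q(x) = 4x^2 + x

Write q(x) = ax^2 + bx + c. Substituting each data point gives a linear system:
  c = 0
  a + b + c = 5
  4a + 2b + c = 18
Solving the system yields a = 4, b = 1, c = 0.
So q(x) = 4x² + x.
Check: q(1) = 5. ✓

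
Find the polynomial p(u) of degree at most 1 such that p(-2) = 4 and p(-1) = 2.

p(u) = -2u

Write p(u) = au + b. Substituting each data point gives a linear system:
  -2a + b = 4
  -a + b = 2
Solving the system yields a = -2, b = 0.
So p(u) = -2u.
Check: p(-2) = 4. ✓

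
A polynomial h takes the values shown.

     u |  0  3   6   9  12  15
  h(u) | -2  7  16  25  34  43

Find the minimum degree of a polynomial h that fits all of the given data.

1

Forward differences of the values at u = 0, 3, 6, 9, 12, 15:
  h  : -2  7  16  25  34  43
  Δ  : 9  9  9  9  9
  Δ^2: 0  0  0  0
  Δ^3: 0  0  0
  Δ^4: 0  0
  Δ^5: 0
The first differences are constant (9) and nonzero, while all higher differences vanish, so the minimal degree is 1.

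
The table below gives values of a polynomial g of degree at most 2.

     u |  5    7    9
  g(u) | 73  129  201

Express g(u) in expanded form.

g(u) = 2u^2 + 4u + 3

Using the Lagrange interpolation formula with nodes 5, 7, 9:
  L_0(u) = (u - 7)(u - 9) / 8
  L_1(u) = (u - 5)(u - 9) / -4
  L_2(u) = (u - 5)(u - 7) / 8
Then g(u) = 73·L_0(u) + 129·L_1(u) + 201·L_2(u).
Expanding and collecting terms gives g(u) = 2u^2 + 4u + 3.
Check: g(7) = 129. ✓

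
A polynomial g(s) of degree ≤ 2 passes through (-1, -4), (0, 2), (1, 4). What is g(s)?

Using the Lagrange interpolation formula with nodes -1, 0, 1:
  L_0(s) = s(s - 1) / 2
  L_1(s) = (s + 1)(s - 1) / -1
  L_2(s) = (s + 1)s / 2
Then g(s) = -4·L_0(s) + 2·L_1(s) + 4·L_2(s).
Expanding and collecting terms gives g(s) = -2s^2 + 4s + 2.
Check: g(1) = 4. ✓

g(s) = -2s^2 + 4s + 2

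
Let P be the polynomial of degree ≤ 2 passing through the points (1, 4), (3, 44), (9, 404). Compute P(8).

Using the Lagrange interpolation formula with nodes 1, 3, 9:
  L_0(n) = (n - 3)(n - 9) / 16
  L_1(n) = (n - 1)(n - 9) / -12
  L_2(n) = (n - 1)(n - 3) / 48
Then P(n) = 4·L_0(n) + 44·L_1(n) + 404·L_2(n).
Expanding and collecting terms gives P(n) = 5n² - 1.
Evaluating at n = 8: P(8) = 319.

319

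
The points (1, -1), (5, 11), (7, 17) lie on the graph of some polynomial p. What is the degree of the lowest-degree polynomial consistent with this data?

Divided differences on the nodes 1, 5, 7:
  order 0: -1  11  17
  order 1: 3  3
  order 2: 0
The order-1 divided differences are all 3 (nonzero) and every higher order vanishes, so the data lies on a polynomial of degree exactly 1.

1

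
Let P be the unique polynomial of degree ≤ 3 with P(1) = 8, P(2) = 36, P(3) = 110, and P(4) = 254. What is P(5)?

Forward differences of the values at s = 1, 2, 3, 4:
  P  : 8  36  110  254
  Δ  : 28  74  144
  Δ^2: 46  70
  Δ^3: 24
The third differences are constant, confirming degree 3.
Interpolating (Newton forward form) and evaluating at s = 5 gives P(5) = 492.

492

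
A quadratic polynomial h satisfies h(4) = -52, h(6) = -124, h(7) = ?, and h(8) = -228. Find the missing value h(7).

The 3 known points determine the degree-2 polynomial uniquely.
Write h(n) = an^2 + bn + c. Substituting each data point gives a linear system:
  16a + 4b + c = -52
  36a + 6b + c = -124
  64a + 8b + c = -228
Solving the system yields a = -4, b = 4, c = -4.
So h(n) = -4n^2 + 4n - 4.
Then h(7) = -172.

-172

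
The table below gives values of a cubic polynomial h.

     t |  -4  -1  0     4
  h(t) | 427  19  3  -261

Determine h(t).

Write h(t) = at^3 + bt^2 + ct + d. Substituting each data point gives a linear system:
  -64a + 16b - 4c + d = 427
  -a + b - c + d = 19
  d = 3
  64a + 16b + 4c + d = -261
Solving the system yields a = -5, b = 5, c = -6, d = 3.
So h(t) = -5t^3 + 5t^2 - 6t + 3.
Check: h(-4) = 427. ✓

h(t) = -5t^3 + 5t^2 - 6t + 3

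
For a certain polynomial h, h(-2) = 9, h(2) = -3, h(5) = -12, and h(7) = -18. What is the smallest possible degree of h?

Divided differences on the nodes -2, 2, 5, 7:
  order 0: 9  -3  -12  -18
  order 1: -3  -3  -3
  order 2: 0  0
  order 3: 0
The order-1 divided differences are all -3 (nonzero) and every higher order vanishes, so the data lies on a polynomial of degree exactly 1.

1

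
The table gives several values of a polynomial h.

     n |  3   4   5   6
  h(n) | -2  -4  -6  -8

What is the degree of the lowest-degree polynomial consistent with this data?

1

Forward differences of the values at n = 3, 4, 5, 6:
  h  : -2  -4  -6  -8
  Δ  : -2  -2  -2
  Δ^2: 0  0
  Δ^3: 0
The first differences are constant (-2) and nonzero, while all higher differences vanish, so the minimal degree is 1.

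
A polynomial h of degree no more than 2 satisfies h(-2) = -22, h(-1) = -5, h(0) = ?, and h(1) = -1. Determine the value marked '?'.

The 3 known points determine the degree-2 polynomial uniquely.
Write h(s) = as^2 + bs + c. Substituting each data point gives a linear system:
  4a - 2b + c = -22
  a - b + c = -5
  a + b + c = -1
Solving the system yields a = -5, b = 2, c = 2.
So h(s) = -5s^2 + 2s + 2.
Then h(0) = 2.

2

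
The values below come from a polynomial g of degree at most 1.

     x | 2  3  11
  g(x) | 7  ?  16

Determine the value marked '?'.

The 2 known points determine the degree-1 polynomial uniquely.
Write g(x) = ax + b. Substituting each data point gives a linear system:
  2a + b = 7
  11a + b = 16
Solving the system yields a = 1, b = 5.
So g(x) = x + 5.
Then g(3) = 8.

8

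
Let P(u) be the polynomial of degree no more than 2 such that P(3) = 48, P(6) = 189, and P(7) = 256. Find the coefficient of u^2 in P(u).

5

Write P(u) = au^2 + bu + c. Substituting each data point gives a linear system:
  9a + 3b + c = 48
  36a + 6b + c = 189
  49a + 7b + c = 256
Solving the system yields a = 5, b = 2, c = -3.
So P(u) = 5u² + 2u - 3.
The leading coefficient is 5.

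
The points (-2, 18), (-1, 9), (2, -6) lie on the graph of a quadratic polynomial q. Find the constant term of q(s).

2

Write q(s) = as^2 + bs + c. Substituting each data point gives a linear system:
  4a - 2b + c = 18
  a - b + c = 9
  4a + 2b + c = -6
Solving the system yields a = 1, b = -6, c = 2.
So q(s) = s^2 - 6s + 2.
The constant term is 2.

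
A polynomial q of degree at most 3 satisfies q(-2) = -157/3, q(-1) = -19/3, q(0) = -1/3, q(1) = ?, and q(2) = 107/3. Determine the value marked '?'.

5/3

The 4 known points determine the degree-3 polynomial uniquely.
Write q(t) = at^3 + bt^2 + ct + d. Substituting each data point gives a linear system:
  -8a + 4b - 2c + d = -157/3
  -a + b - c + d = -19/3
  d = -1/3
  8a + 4b + 2c + d = 107/3
Solving the system yields a = 6, b = -2, c = -2, d = -1/3.
So q(t) = 6t³ - 2t² - 2t - 1/3.
Then q(1) = 5/3.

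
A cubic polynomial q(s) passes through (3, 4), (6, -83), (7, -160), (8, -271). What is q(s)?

Write q(s) = as^3 + bs^2 + cs + d. Substituting each data point gives a linear system:
  27a + 9b + 3c + d = 4
  216a + 36b + 6c + d = -83
  343a + 49b + 7c + d = -160
  512a + 64b + 8c + d = -271
Solving the system yields a = -1, b = 4, c = -2, d = 1.
So q(s) = -s^3 + 4s^2 - 2s + 1.
Check: q(6) = -83. ✓

q(s) = -s^3 + 4s^2 - 2s + 1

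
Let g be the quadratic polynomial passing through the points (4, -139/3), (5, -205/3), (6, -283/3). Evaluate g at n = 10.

Using the Lagrange interpolation formula with nodes 4, 5, 6:
  L_0(n) = (n - 5)(n - 6) / 2
  L_1(n) = (n - 4)(n - 6) / -1
  L_2(n) = (n - 4)(n - 5) / 2
Then g(n) = -139/3·L_0(n) - 205/3·L_1(n) - 283/3·L_2(n).
Expanding and collecting terms gives g(n) = -2n^2 - 4n + 5/3.
Evaluating at n = 10: g(10) = -715/3.

-715/3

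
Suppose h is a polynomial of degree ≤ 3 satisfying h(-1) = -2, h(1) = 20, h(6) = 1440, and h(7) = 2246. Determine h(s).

h(s) = 6s^3 + 3s^2 + 5s + 6

Write h(s) = as^3 + bs^2 + cs + d. Substituting each data point gives a linear system:
  -a + b - c + d = -2
  a + b + c + d = 20
  216a + 36b + 6c + d = 1440
  343a + 49b + 7c + d = 2246
Solving the system yields a = 6, b = 3, c = 5, d = 6.
So h(s) = 6s^3 + 3s^2 + 5s + 6.
Check: h(-1) = -2. ✓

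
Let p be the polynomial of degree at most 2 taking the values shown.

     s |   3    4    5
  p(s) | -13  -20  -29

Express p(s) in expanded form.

Write p(s) = as^2 + bs + c. Substituting each data point gives a linear system:
  9a + 3b + c = -13
  16a + 4b + c = -20
  25a + 5b + c = -29
Solving the system yields a = -1, b = 0, c = -4.
So p(s) = -s² - 4.
Check: p(4) = -20. ✓

p(s) = -s^2 - 4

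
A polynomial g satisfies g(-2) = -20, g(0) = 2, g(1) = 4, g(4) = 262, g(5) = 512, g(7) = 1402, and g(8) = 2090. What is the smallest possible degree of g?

Divided differences on the nodes -2, 0, 1, 4, 5, 7, 8:
  order 0: -20  2  4  262  512  1402  2090
  order 1: 11  2  86  250  445  688
  order 2: -3  21  41  65  81
  order 3: 4  4  4  4
  order 4: 0  0  0
  order 5: 0  0
  order 6: 0
The order-3 divided differences are all 4 (nonzero) and every higher order vanishes, so the data lies on a polynomial of degree exactly 3.

3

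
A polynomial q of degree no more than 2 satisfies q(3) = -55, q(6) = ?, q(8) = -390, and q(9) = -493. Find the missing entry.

-220

The 3 known points determine the degree-2 polynomial uniquely.
Write q(t) = at^2 + bt + c. Substituting each data point gives a linear system:
  9a + 3b + c = -55
  64a + 8b + c = -390
  81a + 9b + c = -493
Solving the system yields a = -6, b = -1, c = 2.
So q(t) = -6t² - t + 2.
Then q(6) = -220.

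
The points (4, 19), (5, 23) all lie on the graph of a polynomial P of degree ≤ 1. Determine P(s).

P(s) = 4s + 3

Write P(s) = as + b. Substituting each data point gives a linear system:
  4a + b = 19
  5a + b = 23
Solving the system yields a = 4, b = 3.
So P(s) = 4s + 3.
Check: P(5) = 23. ✓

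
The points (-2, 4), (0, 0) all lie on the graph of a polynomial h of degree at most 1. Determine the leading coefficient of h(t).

-2

Write h(t) = at + b. Substituting each data point gives a linear system:
  -2a + b = 4
  b = 0
Solving the system yields a = -2, b = 0.
So h(t) = -2t.
The leading coefficient is -2.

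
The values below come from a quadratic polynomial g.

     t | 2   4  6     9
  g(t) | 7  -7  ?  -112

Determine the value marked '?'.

-37

The 3 known points determine the degree-2 polynomial uniquely.
Write g(t) = at^2 + bt + c. Substituting each data point gives a linear system:
  4a + 2b + c = 7
  16a + 4b + c = -7
  81a + 9b + c = -112
Solving the system yields a = -2, b = 5, c = 5.
So g(t) = -2t^2 + 5t + 5.
Then g(6) = -37.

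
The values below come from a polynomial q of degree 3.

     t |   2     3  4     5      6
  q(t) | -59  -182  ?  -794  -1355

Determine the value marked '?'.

On equispaced nodes a degree-3 polynomial has vanishing fourth forward difference, so
  q(2) - 4·q(3) + 6·q(4) - 4·q(5) + q(6) = 0.
Substituting the known values and solving for q(4):
  6·q(4) = -2490
  q(4) = -415.

-415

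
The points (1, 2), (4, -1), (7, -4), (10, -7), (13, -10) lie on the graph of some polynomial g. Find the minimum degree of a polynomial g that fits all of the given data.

1

Forward differences of the values at x = 1, 4, 7, 10, 13:
  g  : 2  -1  -4  -7  -10
  Δ  : -3  -3  -3  -3
  Δ^2: 0  0  0
  Δ^3: 0  0
  Δ^4: 0
The first differences are constant (-3) and nonzero, while all higher differences vanish, so the minimal degree is 1.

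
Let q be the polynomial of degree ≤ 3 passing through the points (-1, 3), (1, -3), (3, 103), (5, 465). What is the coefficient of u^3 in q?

Write q(u) = au^3 + bu^2 + cu + d. Substituting each data point gives a linear system:
  -a + b - c + d = 3
  a + b + c + d = -3
  27a + 9b + 3c + d = 103
  125a + 25b + 5c + d = 465
Solving the system yields a = 3, b = 5, c = -6, d = -5.
So q(u) = 3u^3 + 5u^2 - 6u - 5.
The leading coefficient is 3.

3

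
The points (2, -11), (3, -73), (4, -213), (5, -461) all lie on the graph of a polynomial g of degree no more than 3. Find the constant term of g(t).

Write g(t) = at^3 + bt^2 + ct + d. Substituting each data point gives a linear system:
  8a + 4b + 2c + d = -11
  27a + 9b + 3c + d = -73
  64a + 16b + 4c + d = -213
  125a + 25b + 5c + d = -461
Solving the system yields a = -5, b = 6, c = 3, d = -1.
So g(t) = -5t³ + 6t² + 3t - 1.
The constant term is -1.

-1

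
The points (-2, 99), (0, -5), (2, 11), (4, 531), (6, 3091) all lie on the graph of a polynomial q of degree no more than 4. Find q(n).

q(n) = 3n^4 - 4n^3 + 3n^2 - 6n - 5

Write q(n) = an^4 + bn^3 + cn^2 + dn + e. Substituting each data point gives a linear system:
  16a - 8b + 4c - 2d + e = 99
  e = -5
  16a + 8b + 4c + 2d + e = 11
  256a + 64b + 16c + 4d + e = 531
  1296a + 216b + 36c + 6d + e = 3091
Solving the system yields a = 3, b = -4, c = 3, d = -6, e = -5.
So q(n) = 3n⁴ - 4n³ + 3n² - 6n - 5.
Check: q(-2) = 99. ✓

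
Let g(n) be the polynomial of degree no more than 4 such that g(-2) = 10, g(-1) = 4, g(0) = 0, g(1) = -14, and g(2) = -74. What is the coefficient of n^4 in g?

Write g(n) = an^4 + bn^3 + cn^2 + dn + e. Substituting each data point gives a linear system:
  16a - 8b + 4c - 2d + e = 10
  a - b + c - d + e = 4
  e = 0
  a + b + c + d + e = -14
  16a + 8b + 4c + 2d + e = -74
Solving the system yields a = -1, b = -4, c = -4, d = -5, e = 0.
So g(n) = -n⁴ - 4n³ - 4n² - 5n.
The leading coefficient is -1.

-1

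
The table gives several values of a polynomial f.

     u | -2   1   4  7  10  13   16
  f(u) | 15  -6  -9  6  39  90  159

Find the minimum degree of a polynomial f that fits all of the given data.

2

Forward differences of the values at u = -2, 1, 4, 7, 10, 13, 16:
  f  : 15  -6  -9  6  39  90  159
  Δ  : -21  -3  15  33  51  69
  Δ^2: 18  18  18  18  18
  Δ^3: 0  0  0  0
  Δ^4: 0  0  0
  Δ^5: 0  0
  Δ^6: 0
The second differences are constant (18) and nonzero, while all higher differences vanish, so the minimal degree is 2.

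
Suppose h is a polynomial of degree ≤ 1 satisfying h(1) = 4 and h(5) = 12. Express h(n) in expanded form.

h(n) = 2n + 2

Write h(n) = an + b. Substituting each data point gives a linear system:
  a + b = 4
  5a + b = 12
Solving the system yields a = 2, b = 2.
So h(n) = 2n + 2.
Check: h(1) = 4. ✓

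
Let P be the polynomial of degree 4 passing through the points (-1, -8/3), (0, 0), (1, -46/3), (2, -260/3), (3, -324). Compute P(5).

-6290/3

Forward differences of the values at s = -1, 0, 1, 2, 3:
  P  : -8/3  0  -46/3  -260/3  -324
  Δ  : 8/3  -46/3  -214/3  -712/3
  Δ^2: -18  -56  -166
  Δ^3: -38  -110
  Δ^4: -72
The fourth differences are constant, confirming degree 4.
Interpolating (Newton forward form) and evaluating at s = 5 gives P(5) = -6290/3.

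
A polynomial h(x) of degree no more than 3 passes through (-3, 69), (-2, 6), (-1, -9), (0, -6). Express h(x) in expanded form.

Write h(x) = ax^3 + bx^2 + cx + d. Substituting each data point gives a linear system:
  -27a + 9b - 3c + d = 69
  -8a + 4b - 2c + d = 6
  -a + b - c + d = -9
  d = -6
Solving the system yields a = -5, b = -6, c = 2, d = -6.
So h(x) = -5x^3 - 6x^2 + 2x - 6.
Check: h(0) = -6. ✓

h(x) = -5x^3 - 6x^2 + 2x - 6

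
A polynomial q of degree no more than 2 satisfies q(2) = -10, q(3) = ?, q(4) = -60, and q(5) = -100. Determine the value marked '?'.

On equispaced nodes a degree-2 polynomial has vanishing third forward difference, so
  - q(2) + 3·q(3) - 3·q(4) + q(5) = 0.
Substituting the known values and solving for q(3):
  3·q(3) = -90
  q(3) = -30.

-30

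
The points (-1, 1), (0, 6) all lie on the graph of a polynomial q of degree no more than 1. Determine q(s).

Write q(s) = as + b. Substituting each data point gives a linear system:
  -a + b = 1
  b = 6
Solving the system yields a = 5, b = 6.
So q(s) = 5s + 6.
Check: q(-1) = 1. ✓

q(s) = 5s + 6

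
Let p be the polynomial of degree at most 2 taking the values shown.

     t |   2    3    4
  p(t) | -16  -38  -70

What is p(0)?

Using the Lagrange interpolation formula with nodes 2, 3, 4:
  L_0(t) = (t - 3)(t - 4) / 2
  L_1(t) = (t - 2)(t - 4) / -1
  L_2(t) = (t - 2)(t - 3) / 2
Then p(t) = -16·L_0(t) - 38·L_1(t) - 70·L_2(t).
Expanding and collecting terms gives p(t) = -5t² + 3t - 2.
Evaluating at t = 0: p(0) = -2.

-2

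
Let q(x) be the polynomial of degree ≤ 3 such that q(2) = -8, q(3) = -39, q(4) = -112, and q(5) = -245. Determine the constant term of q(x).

0

Write q(x) = ax^3 + bx^2 + cx + d. Substituting each data point gives a linear system:
  8a + 4b + 2c + d = -8
  27a + 9b + 3c + d = -39
  64a + 16b + 4c + d = -112
  125a + 25b + 5c + d = -245
Solving the system yields a = -3, b = 6, c = -4, d = 0.
So q(x) = -3x³ + 6x² - 4x.
The constant term is 0.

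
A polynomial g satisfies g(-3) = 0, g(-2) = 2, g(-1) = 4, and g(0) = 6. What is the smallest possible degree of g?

1

Forward differences of the values at n = -3, -2, -1, 0:
  g  : 0  2  4  6
  Δ  : 2  2  2
  Δ^2: 0  0
  Δ^3: 0
The first differences are constant (2) and nonzero, while all higher differences vanish, so the minimal degree is 1.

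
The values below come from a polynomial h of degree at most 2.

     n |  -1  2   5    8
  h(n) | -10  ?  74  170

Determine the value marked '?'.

The 3 known points determine the degree-2 polynomial uniquely.
Write h(n) = an^2 + bn + c. Substituting each data point gives a linear system:
  a - b + c = -10
  25a + 5b + c = 74
  64a + 8b + c = 170
Solving the system yields a = 2, b = 6, c = -6.
So h(n) = 2n^2 + 6n - 6.
Then h(2) = 14.

14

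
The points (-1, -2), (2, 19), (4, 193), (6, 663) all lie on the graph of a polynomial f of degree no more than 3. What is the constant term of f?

Write f(u) = au^3 + bu^2 + cu + d. Substituting each data point gives a linear system:
  -a + b - c + d = -2
  8a + 4b + 2c + d = 19
  64a + 16b + 4c + d = 193
  216a + 36b + 6c + d = 663
Solving the system yields a = 3, b = 1, c = -3, d = -3.
So f(u) = 3u^3 + u^2 - 3u - 3.
The constant term is -3.

-3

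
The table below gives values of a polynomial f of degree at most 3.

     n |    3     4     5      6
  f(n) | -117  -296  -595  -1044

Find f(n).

Using the Lagrange interpolation formula with nodes 3, 4, 5, 6:
  L_0(n) = (n - 4)(n - 5)(n - 6) / -6
  L_1(n) = (n - 3)(n - 5)(n - 6) / 2
  L_2(n) = (n - 3)(n - 4)(n - 6) / -2
  L_3(n) = (n - 3)(n - 4)(n - 5) / 6
Then f(n) = -117·L_0(n) - 296·L_1(n) - 595·L_2(n) - 1044·L_3(n).
Expanding and collecting terms gives f(n) = -5n^3 + 6n.
Check: f(4) = -296. ✓

f(n) = -5n^3 + 6n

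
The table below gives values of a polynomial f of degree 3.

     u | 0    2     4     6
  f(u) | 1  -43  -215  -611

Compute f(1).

-11

Using the Lagrange interpolation formula with nodes 0, 2, 4, 6:
  L_0(u) = (u - 2)(u - 4)(u - 6) / -48
  L_1(u) = u(u - 4)(u - 6) / 16
  L_2(u) = u(u - 2)(u - 6) / -16
  L_3(u) = u(u - 2)(u - 4) / 48
Then f(u) = 1·L_0(u) - 43·L_1(u) - 215·L_2(u) - 611·L_3(u).
Expanding and collecting terms gives f(u) = -2u^3 - 4u^2 - 6u + 1.
Evaluating at u = 1: f(1) = -11.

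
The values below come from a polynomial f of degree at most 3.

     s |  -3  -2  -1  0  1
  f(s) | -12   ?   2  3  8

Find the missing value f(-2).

-1

The 4 known points determine the degree-3 polynomial uniquely.
Write f(s) = as^3 + bs^2 + cs + d. Substituting each data point gives a linear system:
  -27a + 9b - 3c + d = -12
  -a + b - c + d = 2
  d = 3
  a + b + c + d = 8
Solving the system yields a = 1, b = 2, c = 2, d = 3.
So f(s) = s^3 + 2s^2 + 2s + 3.
Then f(-2) = -1.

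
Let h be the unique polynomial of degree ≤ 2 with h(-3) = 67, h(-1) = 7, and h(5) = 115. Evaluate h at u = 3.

31

Write h(u) = au^2 + bu + c. Substituting each data point gives a linear system:
  9a - 3b + c = 67
  a - b + c = 7
  25a + 5b + c = 115
Solving the system yields a = 6, b = -6, c = -5.
So h(u) = 6u² - 6u - 5.
Then h(3) = 31.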